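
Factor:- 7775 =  - 5^2  *311^1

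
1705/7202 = 1705/7202 = 0.24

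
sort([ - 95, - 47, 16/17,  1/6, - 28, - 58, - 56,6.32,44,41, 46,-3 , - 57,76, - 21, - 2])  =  [ - 95,- 58,  -  57, - 56, - 47,- 28  , - 21,-3,  -  2, 1/6, 16/17, 6.32,41,  44, 46,76]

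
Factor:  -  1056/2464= - 3^1 * 7^(  -  1 ) = - 3/7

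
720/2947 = 720/2947 = 0.24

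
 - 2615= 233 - 2848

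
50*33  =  1650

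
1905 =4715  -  2810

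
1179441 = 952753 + 226688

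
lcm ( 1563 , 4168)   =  12504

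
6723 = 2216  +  4507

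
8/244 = 2/61 = 0.03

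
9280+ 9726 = 19006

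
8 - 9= - 1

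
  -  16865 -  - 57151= 40286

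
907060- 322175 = 584885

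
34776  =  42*828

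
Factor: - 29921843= - 7^1*4274549^1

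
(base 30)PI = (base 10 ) 768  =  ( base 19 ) 228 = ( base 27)11c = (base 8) 1400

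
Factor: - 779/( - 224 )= 2^( - 5)*7^(-1 )*19^1*41^1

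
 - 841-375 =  - 1216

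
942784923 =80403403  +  862381520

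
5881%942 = 229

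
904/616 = 1 + 36/77 = 1.47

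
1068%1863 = 1068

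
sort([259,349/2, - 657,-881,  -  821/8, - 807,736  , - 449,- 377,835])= [ - 881, - 807, - 657, - 449, - 377, - 821/8,349/2,259,736,835]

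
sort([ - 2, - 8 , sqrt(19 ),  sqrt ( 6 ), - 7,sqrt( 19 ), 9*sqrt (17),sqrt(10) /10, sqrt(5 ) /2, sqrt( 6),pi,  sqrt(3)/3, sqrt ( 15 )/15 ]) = [ - 8, - 7,-2,sqrt(15)/15,sqrt( 10 ) /10, sqrt(3 ) /3, sqrt ( 5)/2 , sqrt (6 ),  sqrt( 6 ),pi, sqrt( 19), sqrt ( 19), 9*sqrt(17) ] 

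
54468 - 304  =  54164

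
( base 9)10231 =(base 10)6751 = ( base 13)30c4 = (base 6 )51131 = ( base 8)15137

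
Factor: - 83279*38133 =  - 3175678107 = - 3^2*7^1*19^1*223^1*11897^1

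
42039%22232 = 19807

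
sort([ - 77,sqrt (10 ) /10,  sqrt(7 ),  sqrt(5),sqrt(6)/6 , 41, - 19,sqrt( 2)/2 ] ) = [ - 77,-19,  sqrt (10) /10 , sqrt(6)/6,sqrt ( 2)/2, sqrt(5),  sqrt(7),41] 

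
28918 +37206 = 66124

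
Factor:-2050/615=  - 10/3 = -2^1*3^( - 1 )*5^1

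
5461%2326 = 809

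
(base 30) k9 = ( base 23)13B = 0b1001100001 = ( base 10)609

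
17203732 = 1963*8764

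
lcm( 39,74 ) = 2886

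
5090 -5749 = - 659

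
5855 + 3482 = 9337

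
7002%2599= 1804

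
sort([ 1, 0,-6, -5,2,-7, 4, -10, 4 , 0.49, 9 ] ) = [- 10, - 7, - 6, - 5,0,0.49, 1,2, 4, 4, 9]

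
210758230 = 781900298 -571142068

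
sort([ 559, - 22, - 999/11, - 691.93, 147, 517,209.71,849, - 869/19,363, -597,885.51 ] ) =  [ - 691.93, - 597, - 999/11, - 869/19, - 22,147,209.71,363, 517,559,849, 885.51]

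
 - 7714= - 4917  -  2797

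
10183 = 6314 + 3869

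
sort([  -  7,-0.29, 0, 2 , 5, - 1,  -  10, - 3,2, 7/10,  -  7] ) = [ - 10,-7,-7, - 3 , - 1, - 0.29,0,7/10,  2,  2 , 5]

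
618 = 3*206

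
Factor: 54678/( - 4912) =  - 27339/2456 = -2^ ( - 3 )*3^1*13^1*307^(  -  1 )*701^1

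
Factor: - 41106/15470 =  - 93/35 = -  3^1*5^ ( - 1 )*7^(-1)* 31^1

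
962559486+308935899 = 1271495385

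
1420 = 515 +905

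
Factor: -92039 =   -  31^1*2969^1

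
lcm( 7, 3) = 21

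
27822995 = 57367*485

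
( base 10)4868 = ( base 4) 1030010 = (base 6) 34312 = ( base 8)11404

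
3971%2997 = 974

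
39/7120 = 39/7120 = 0.01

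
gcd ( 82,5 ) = 1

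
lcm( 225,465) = 6975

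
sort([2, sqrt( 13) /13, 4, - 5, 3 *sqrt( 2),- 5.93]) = [-5.93,-5, sqrt (13)/13 , 2,4, 3*sqrt(2 )] 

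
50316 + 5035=55351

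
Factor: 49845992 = 2^3*7^1 * 890107^1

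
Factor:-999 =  - 3^3* 37^1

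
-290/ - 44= 6+13/22=6.59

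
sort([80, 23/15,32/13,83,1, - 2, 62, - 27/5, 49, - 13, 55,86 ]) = [ - 13,-27/5, - 2,1, 23/15,  32/13, 49,55,62,  80,83,86] 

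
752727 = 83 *9069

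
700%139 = 5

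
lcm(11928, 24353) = 584472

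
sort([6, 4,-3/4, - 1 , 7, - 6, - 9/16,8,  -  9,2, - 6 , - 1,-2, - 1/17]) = [ - 9, - 6, - 6,-2, - 1, - 1,-3/4, - 9/16 , - 1/17, 2,4, 6,7, 8 ]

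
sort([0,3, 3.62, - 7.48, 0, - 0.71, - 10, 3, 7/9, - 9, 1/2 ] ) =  [ -10,-9, - 7.48, - 0.71 , 0,0,1/2, 7/9 , 3, 3, 3.62]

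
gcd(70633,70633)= 70633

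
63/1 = 63 = 63.00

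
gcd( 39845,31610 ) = 5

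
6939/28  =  6939/28 = 247.82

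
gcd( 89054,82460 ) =14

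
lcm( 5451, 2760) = 218040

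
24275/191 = 24275/191 = 127.09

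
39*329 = 12831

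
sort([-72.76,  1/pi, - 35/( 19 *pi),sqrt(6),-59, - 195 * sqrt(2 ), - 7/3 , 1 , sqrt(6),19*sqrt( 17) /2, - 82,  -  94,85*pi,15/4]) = [ - 195*sqrt(2) ,- 94, - 82, - 72.76, - 59,- 7/3, - 35/(19*  pi),1/pi, 1,sqrt(6 ),sqrt( 6),15/4,19*sqrt( 17) /2, 85*pi]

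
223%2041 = 223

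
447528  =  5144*87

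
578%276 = 26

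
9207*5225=48106575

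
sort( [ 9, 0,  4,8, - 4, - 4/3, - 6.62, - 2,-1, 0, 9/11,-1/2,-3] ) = [ - 6.62, - 4 , - 3,-2 ,-4/3, - 1,-1/2,0,  0, 9/11,  4, 8, 9 ]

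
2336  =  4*584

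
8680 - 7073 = 1607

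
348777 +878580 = 1227357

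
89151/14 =6367  +  13/14 = 6367.93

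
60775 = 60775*1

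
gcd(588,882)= 294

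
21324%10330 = 664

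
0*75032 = 0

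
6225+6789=13014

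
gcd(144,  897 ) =3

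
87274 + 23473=110747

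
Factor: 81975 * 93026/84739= 2^1*3^1*5^2*101^( - 1 ) * 193^1 * 241^1 * 839^(-1 )*1093^1 = 7625806350/84739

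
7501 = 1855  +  5646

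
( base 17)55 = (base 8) 132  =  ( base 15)60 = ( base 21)46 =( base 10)90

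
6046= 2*3023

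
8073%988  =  169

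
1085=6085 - 5000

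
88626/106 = 836 + 5/53 =836.09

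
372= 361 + 11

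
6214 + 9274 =15488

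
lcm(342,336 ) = 19152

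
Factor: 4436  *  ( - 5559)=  - 24659724 = - 2^2*3^1*17^1 * 109^1*1109^1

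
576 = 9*64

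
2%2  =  0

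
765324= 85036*9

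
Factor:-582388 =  - 2^2*19^1*79^1 * 97^1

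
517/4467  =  517/4467  =  0.12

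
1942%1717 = 225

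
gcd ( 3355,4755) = 5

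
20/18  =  10/9 = 1.11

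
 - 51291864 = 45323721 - 96615585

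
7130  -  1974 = 5156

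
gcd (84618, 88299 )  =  9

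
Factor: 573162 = 2^1*3^1*95527^1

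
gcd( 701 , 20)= 1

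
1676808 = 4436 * 378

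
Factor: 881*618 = 2^1*3^1*103^1*881^1 = 544458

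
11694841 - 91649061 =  - 79954220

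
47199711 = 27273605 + 19926106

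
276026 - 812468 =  - 536442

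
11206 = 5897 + 5309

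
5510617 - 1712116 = 3798501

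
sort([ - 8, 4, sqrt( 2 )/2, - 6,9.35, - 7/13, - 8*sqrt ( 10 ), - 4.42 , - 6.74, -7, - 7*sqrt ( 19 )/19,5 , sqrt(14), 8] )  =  [-8*sqrt(10 ),-8,-7, - 6.74, - 6, - 4.42, - 7*sqrt (19) /19,- 7/13,sqrt( 2)/2, sqrt(14),4 , 5,8,  9.35]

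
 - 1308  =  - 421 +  - 887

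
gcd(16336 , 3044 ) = 4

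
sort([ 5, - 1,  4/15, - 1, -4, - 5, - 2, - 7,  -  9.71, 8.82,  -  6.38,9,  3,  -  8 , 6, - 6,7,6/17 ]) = [ - 9.71, - 8, - 7,-6.38,-6,  -  5, - 4, - 2,  -  1, - 1,  4/15,  6/17,  3, 5, 6,7 , 8.82,  9]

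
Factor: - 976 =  - 2^4*61^1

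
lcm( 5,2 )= 10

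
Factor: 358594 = 2^1*193^1*929^1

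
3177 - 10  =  3167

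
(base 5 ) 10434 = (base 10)744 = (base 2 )1011101000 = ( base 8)1350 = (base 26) 12g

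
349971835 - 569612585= - 219640750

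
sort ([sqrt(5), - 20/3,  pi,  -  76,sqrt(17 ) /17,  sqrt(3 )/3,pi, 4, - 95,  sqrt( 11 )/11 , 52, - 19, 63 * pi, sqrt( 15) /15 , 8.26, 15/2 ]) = [ - 95, - 76, - 19, - 20/3, sqrt(17 )/17,sqrt( 15) /15, sqrt( 11 )/11,sqrt( 3) /3, sqrt( 5 ),pi,pi , 4,15/2,  8.26, 52,63*pi ]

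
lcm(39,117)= 117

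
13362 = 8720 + 4642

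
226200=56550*4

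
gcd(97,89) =1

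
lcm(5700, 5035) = 302100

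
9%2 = 1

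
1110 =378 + 732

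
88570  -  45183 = 43387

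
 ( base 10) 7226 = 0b1110000111010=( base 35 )5vg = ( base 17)1801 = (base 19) 1106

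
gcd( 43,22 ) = 1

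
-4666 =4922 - 9588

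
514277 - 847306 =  - 333029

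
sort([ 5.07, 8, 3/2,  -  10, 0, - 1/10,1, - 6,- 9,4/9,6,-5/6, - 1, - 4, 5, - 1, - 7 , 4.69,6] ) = [ - 10,  -  9, - 7, - 6 , - 4, - 1,  -  1, - 5/6, - 1/10 , 0,4/9 , 1, 3/2,4.69,5, 5.07 , 6 , 6,  8]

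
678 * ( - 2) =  - 1356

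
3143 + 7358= 10501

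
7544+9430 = 16974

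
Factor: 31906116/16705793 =2^2*3^3*11^1*13^(-1 )*107^1*251^1 * 1285061^( - 1 ) 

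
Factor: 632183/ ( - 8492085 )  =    -  3^( -2 )*5^( - 1)*7^( - 1)*31^1 *20393^1*26959^ ( - 1)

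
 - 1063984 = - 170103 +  - 893881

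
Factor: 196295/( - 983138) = -2^( - 1) * 5^1 * 11^1 * 13^( - 1 ) * 43^1*83^1*37813^( - 1) 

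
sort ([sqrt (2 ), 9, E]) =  [ sqrt( 2 ),E, 9 ] 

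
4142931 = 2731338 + 1411593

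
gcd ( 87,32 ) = 1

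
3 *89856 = 269568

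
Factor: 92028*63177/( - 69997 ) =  - 5814052956/69997 = -2^2*3^2*7669^1*21059^1*69997^( - 1 )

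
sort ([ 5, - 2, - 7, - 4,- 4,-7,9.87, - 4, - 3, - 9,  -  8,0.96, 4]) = [ - 9, - 8, - 7, - 7, - 4 , - 4, - 4 ,-3,  -  2,0.96,4,5, 9.87]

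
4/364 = 1/91 = 0.01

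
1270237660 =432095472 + 838142188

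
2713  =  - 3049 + 5762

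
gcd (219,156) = 3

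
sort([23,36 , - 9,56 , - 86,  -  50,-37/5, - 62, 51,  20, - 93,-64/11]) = [ - 93, - 86, -62, - 50,-9, - 37/5,-64/11, 20,23  ,  36, 51,56]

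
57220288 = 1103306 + 56116982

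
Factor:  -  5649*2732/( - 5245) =2^2 * 3^1*5^( - 1 )*7^1 * 269^1*683^1*1049^( - 1 )= 15433068/5245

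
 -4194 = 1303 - 5497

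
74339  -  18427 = 55912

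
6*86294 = 517764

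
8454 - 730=7724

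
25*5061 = 126525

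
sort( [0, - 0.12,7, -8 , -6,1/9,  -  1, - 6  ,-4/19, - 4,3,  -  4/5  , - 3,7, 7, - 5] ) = [-8, - 6,  -  6 , - 5,-4, - 3, - 1,-4/5,-4/19, - 0.12, 0, 1/9, 3 , 7,7,7]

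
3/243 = 1/81 = 0.01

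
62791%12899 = 11195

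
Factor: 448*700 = 313600 = 2^8 * 5^2*7^2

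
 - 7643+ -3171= -10814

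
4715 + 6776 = 11491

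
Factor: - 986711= - 11^1*271^1 * 331^1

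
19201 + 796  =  19997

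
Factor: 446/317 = 2^1*223^1*317^(-1 )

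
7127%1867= 1526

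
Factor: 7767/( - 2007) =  - 863/223 = - 223^( - 1 )*863^1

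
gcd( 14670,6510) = 30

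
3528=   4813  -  1285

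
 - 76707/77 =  - 997+62/77 = - 996.19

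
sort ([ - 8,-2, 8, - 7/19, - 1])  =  [ - 8, - 2, - 1, - 7/19  ,  8] 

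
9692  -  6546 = 3146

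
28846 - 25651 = 3195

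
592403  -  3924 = 588479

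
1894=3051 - 1157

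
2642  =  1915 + 727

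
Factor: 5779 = 5779^1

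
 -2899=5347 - 8246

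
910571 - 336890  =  573681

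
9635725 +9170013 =18805738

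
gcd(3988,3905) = 1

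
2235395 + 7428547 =9663942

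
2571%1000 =571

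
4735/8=591 + 7/8 = 591.88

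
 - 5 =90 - 95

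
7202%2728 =1746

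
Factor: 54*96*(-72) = -373248 = - 2^9*3^6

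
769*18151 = 13958119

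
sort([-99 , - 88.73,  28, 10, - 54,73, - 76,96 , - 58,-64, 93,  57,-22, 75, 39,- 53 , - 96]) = [ - 99, - 96, - 88.73,  -  76 , - 64,  -  58, - 54,  -  53 , - 22 , 10, 28,  39, 57,  73 , 75, 93,96] 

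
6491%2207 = 2077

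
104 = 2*52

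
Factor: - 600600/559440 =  -715/666 = - 2^( - 1)*3^(-2)*5^1 * 11^1*13^1*37^(-1)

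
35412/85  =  416 + 52/85 = 416.61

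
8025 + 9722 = 17747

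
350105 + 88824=438929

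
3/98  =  3/98 =0.03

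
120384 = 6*20064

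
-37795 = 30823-68618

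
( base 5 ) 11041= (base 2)1100000011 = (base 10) 771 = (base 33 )nc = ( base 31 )OR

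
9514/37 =9514/37 = 257.14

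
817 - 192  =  625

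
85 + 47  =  132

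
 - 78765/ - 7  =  11252 + 1/7 = 11252.14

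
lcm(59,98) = 5782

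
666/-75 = -9+3/25 = -  8.88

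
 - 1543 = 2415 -3958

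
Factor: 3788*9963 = 2^2*3^5 * 41^1*947^1 = 37739844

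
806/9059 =806/9059=0.09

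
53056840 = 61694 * 860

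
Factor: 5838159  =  3^1*23^1*211^1 * 401^1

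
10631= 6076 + 4555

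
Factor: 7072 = 2^5*13^1*17^1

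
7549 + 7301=14850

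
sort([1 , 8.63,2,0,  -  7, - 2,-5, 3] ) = [- 7,-5, - 2,  0, 1, 2, 3,8.63]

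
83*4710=390930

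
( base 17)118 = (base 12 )222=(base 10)314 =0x13A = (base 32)9Q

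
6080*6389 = 38845120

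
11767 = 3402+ 8365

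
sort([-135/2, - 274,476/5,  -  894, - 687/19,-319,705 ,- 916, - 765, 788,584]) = [ - 916,-894, - 765,-319, - 274, - 135/2,-687/19, 476/5,  584, 705,  788 ] 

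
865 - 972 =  - 107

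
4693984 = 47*99872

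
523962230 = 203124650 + 320837580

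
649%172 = 133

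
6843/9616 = 6843/9616 = 0.71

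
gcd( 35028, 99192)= 12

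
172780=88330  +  84450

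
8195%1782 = 1067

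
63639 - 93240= - 29601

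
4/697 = 4/697 = 0.01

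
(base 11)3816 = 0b1001101110010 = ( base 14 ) 1b58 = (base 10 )4978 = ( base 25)7O3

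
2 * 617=1234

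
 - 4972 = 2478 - 7450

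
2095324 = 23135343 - 21040019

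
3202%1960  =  1242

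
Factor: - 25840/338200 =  - 34/445 = -  2^1*5^(-1 ) * 17^1 * 89^( - 1) 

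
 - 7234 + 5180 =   -  2054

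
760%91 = 32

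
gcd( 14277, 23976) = 3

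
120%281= 120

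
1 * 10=10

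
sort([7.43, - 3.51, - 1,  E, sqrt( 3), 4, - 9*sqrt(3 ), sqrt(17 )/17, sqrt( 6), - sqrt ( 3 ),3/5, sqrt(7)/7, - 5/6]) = [ - 9*sqrt( 3 ),  -  3.51, - sqrt(3 ), - 1,-5/6, sqrt(17 )/17,sqrt( 7)/7, 3/5, sqrt( 3) , sqrt( 6 ),E,4, 7.43 ] 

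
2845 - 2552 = 293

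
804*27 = 21708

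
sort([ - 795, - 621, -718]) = [ - 795, - 718,-621 ]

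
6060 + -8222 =-2162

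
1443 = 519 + 924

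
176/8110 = 88/4055 = 0.02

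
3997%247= 45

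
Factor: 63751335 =3^1*5^1 * 103^1*41263^1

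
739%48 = 19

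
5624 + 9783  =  15407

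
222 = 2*111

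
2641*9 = 23769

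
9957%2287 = 809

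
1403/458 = 3 + 29/458 = 3.06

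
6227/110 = 56+ 67/110 =56.61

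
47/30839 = 47/30839 = 0.00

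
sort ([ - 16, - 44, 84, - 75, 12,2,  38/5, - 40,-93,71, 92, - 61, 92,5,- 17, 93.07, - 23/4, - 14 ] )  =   [ - 93, - 75, - 61, - 44,-40, - 17,-16, - 14, - 23/4, 2,5, 38/5,12,  71, 84,92, 92, 93.07] 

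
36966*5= 184830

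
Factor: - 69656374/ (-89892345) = 2^1 * 3^(-1 )*5^(-1 )*17^( - 1)*23^1*61^ (- 1 )*173^1*5779^( - 1) * 8753^1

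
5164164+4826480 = 9990644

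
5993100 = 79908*75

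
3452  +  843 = 4295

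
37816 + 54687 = 92503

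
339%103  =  30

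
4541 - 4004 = 537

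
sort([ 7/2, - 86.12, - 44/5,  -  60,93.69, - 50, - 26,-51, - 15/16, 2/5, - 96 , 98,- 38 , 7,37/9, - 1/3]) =[ - 96, - 86.12, - 60, - 51, - 50, - 38, - 26, - 44/5, -15/16  , - 1/3,2/5,  7/2, 37/9,7,93.69,98]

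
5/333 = 5/333 = 0.02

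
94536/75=31512/25=1260.48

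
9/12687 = 3/4229 =0.00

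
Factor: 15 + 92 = 107 =107^1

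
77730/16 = 38865/8 = 4858.12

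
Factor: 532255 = 5^1*106451^1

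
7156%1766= 92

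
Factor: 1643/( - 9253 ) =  - 19^( - 1)* 31^1 * 53^1*487^( - 1) 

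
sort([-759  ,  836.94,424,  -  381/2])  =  [-759, - 381/2, 424 , 836.94]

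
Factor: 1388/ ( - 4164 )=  - 1/3 = -3^( - 1 )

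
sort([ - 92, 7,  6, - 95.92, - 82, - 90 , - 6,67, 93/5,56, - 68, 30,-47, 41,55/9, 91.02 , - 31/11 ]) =[-95.92, - 92, - 90, - 82, - 68,- 47,- 6, - 31/11, 6, 55/9, 7,93/5, 30,  41, 56, 67, 91.02]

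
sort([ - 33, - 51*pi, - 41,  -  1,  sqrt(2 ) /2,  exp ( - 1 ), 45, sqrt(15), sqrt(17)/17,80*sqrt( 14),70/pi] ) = [-51 * pi, - 41,  -  33 , - 1 , sqrt( 17 )/17, exp(-1),sqrt(2)/2 , sqrt(15 ), 70/pi , 45, 80 * sqrt(14) ]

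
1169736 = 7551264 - 6381528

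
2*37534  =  75068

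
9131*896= 8181376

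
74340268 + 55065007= 129405275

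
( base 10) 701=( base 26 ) 10p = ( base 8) 1275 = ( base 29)O5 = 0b1010111101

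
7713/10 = 771+3/10=771.30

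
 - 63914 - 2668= - 66582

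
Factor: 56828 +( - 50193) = 5^1*1327^1 = 6635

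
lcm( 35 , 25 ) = 175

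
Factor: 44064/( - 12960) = -17/5   =  - 5^(-1)*17^1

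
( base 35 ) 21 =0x47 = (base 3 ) 2122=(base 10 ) 71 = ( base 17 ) 43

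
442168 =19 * 23272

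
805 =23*35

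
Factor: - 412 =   -  2^2*103^1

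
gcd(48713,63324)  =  1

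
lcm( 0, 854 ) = 0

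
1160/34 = 34 + 2/17 = 34.12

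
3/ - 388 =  - 1 + 385/388 = - 0.01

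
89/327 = 89/327 = 0.27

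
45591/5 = 45591/5 = 9118.20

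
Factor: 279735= 3^1*5^1*17^1* 1097^1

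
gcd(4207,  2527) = 7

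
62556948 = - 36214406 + 98771354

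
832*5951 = 4951232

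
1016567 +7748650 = 8765217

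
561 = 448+113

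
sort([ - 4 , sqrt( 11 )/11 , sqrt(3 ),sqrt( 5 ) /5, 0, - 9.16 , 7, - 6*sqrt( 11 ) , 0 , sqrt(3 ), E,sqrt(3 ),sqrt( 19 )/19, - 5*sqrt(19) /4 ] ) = [-6*sqrt(11 ), - 9.16, - 5 * sqrt(19)/4, - 4, 0,0, sqrt( 19)/19,  sqrt(  11 ) /11, sqrt(5)/5,sqrt(3), sqrt(3), sqrt (3) , E,  7] 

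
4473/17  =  4473/17 = 263.12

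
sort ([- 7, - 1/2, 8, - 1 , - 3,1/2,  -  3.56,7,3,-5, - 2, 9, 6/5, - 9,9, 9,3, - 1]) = [-9, - 7, - 5, -3.56, - 3,-2,  -  1,-1, - 1/2, 1/2, 6/5,3,3,7, 8,9,9,9 ]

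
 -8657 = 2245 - 10902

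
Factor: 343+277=620 = 2^2*5^1*31^1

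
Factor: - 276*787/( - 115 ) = 2^2*3^1*5^( - 1 )*787^1  =  9444/5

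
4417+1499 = 5916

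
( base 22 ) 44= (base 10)92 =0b1011100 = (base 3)10102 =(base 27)3B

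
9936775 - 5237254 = 4699521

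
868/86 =10 + 4/43 = 10.09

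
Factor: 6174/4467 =2^1*3^1*7^3*1489^( - 1) = 2058/1489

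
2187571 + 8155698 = 10343269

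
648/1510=324/755 = 0.43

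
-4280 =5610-9890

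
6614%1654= 1652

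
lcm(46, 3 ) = 138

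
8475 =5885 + 2590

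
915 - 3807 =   -  2892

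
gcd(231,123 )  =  3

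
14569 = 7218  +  7351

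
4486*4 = 17944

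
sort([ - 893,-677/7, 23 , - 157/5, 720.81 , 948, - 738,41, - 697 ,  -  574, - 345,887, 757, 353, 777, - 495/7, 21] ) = [ - 893,-738, - 697, - 574, - 345, - 677/7, - 495/7, - 157/5, 21, 23,41, 353,  720.81, 757,777,  887,948] 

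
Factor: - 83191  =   - 23^1  *3617^1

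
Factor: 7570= 2^1 * 5^1*757^1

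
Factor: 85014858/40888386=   14169143/6814731 =3^(-1)*7^( -1)*11^(-1)*17^1*29501^( - 1)*833479^1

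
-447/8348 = -1 + 7901/8348 = - 0.05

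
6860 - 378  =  6482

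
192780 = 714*270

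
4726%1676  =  1374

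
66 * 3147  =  207702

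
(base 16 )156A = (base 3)21112001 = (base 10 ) 5482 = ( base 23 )a88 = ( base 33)514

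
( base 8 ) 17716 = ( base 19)13AA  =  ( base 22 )GI2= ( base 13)3924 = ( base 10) 8142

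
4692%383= 96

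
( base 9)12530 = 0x2103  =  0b10000100000011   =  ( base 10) 8451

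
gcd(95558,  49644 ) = 2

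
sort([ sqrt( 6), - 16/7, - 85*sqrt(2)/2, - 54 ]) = [ - 85*sqrt( 2) /2,- 54, - 16/7, sqrt( 6) ]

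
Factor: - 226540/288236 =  -5^1*13^(-1)*23^( -1)*47^1= -235/299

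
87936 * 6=527616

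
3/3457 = 3/3457 = 0.00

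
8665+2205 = 10870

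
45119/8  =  45119/8 = 5639.88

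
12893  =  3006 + 9887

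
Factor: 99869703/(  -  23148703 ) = -3^1 * 23^1*1447387^1* 23148703^(  -  1)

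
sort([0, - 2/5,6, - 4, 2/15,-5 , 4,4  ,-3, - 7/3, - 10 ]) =[ - 10, - 5 , - 4, - 3 , - 7/3, - 2/5, 0 , 2/15,  4,4,6] 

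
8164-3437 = 4727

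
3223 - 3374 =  - 151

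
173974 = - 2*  ( - 86987)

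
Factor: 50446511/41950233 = 3^( - 2 )*13^( - 1)*19^( - 1)*67^1  *113^( - 1 )*167^( - 1 ) *752933^1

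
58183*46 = 2676418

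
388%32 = 4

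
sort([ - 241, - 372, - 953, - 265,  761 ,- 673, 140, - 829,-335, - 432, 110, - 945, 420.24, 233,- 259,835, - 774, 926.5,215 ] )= [ - 953, - 945, - 829, - 774, -673, - 432, - 372,  -  335, - 265, - 259, - 241,110, 140,215 , 233, 420.24, 761, 835, 926.5]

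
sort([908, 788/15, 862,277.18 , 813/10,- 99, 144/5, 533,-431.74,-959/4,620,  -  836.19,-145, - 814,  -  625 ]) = [-836.19,-814,-625, - 431.74 , - 959/4, - 145, - 99,144/5,788/15,813/10,277.18  ,  533,620,862,908] 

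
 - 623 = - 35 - 588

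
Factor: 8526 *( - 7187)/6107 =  - 61276362/6107 = - 2^1* 3^1*7^2 *29^1* 31^ ( - 1 ) * 197^( - 1 ) *7187^1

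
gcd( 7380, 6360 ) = 60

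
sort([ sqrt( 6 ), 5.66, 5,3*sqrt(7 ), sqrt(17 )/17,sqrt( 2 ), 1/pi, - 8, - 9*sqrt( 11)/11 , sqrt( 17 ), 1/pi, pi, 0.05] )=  [ - 8 ,-9*sqrt(11 ) /11, 0.05,sqrt(17 ) /17, 1/pi,1/pi,sqrt(2 ),sqrt( 6) , pi, sqrt ( 17 ), 5,5.66, 3 *sqrt( 7 )]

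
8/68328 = 1/8541 = 0.00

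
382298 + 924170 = 1306468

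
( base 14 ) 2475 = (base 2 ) 1100011100111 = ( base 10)6375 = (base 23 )c14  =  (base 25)a50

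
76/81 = 76/81 = 0.94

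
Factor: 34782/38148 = 31/34 = 2^( - 1)*17^(-1 )*31^1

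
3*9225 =27675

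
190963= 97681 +93282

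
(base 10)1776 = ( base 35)1FQ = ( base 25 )2l1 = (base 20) 48G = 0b11011110000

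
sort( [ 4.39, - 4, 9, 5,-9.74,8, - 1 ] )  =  [  -  9.74, - 4, - 1,4.39,5,8,9 ]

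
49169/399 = 49169/399 = 123.23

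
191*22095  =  4220145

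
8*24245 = 193960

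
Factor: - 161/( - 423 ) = 3^(  -  2 )*7^1*23^1 * 47^ (  -  1 )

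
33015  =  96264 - 63249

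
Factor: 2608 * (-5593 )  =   -14586544 = - 2^4*7^1*17^1*47^1*163^1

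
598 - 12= 586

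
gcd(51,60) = 3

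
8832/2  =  4416 = 4416.00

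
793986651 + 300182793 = 1094169444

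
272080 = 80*3401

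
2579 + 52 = 2631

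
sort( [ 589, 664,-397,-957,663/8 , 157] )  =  [ - 957, - 397,  663/8, 157, 589 , 664]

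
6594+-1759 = 4835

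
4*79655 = 318620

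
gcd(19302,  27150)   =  6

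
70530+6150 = 76680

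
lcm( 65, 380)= 4940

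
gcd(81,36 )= 9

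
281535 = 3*93845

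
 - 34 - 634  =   - 668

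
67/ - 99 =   -  67/99 = -  0.68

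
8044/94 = 4022/47 = 85.57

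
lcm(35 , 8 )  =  280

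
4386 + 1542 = 5928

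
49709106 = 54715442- 5006336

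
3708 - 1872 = 1836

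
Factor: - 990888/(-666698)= 2^2*3^1*19^1*41^1 * 53^1*333349^( - 1) = 495444/333349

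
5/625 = 1/125 = 0.01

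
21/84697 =21/84697  =  0.00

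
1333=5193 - 3860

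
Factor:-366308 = -2^2 *91577^1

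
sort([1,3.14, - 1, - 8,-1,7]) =[-8,- 1, - 1,1,3.14,7 ] 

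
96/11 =8 + 8/11=8.73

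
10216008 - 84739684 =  - 74523676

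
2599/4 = 2599/4= 649.75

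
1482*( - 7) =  - 10374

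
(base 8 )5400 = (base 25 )4cg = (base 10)2816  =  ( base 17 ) 9CB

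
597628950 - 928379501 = -330750551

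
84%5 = 4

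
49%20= 9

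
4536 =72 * 63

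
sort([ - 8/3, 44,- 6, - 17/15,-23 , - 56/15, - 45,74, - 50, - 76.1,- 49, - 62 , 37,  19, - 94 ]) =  [ -94, - 76.1, - 62, - 50,  -  49, - 45, - 23 ,  -  6, - 56/15, - 8/3, - 17/15 , 19, 37 , 44, 74]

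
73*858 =62634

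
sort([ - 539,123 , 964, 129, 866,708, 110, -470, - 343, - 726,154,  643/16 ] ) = [ - 726, - 539, - 470, - 343,  643/16,110,123,129,154,708, 866,964] 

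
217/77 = 31/11  =  2.82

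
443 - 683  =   - 240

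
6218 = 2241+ 3977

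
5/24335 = 1/4867  =  0.00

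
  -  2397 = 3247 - 5644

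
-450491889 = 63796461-514288350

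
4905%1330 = 915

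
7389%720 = 189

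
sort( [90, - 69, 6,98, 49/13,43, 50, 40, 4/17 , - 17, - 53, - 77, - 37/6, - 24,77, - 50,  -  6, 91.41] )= [-77, - 69,  -  53, - 50, - 24 ,- 17, - 37/6, - 6,  4/17,49/13, 6, 40, 43, 50, 77, 90, 91.41,98] 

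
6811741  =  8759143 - 1947402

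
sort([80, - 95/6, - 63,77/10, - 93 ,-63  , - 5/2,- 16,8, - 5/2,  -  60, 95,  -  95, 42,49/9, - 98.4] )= [ - 98.4, - 95 , - 93, - 63,-63, - 60, - 16,-95/6, - 5/2,  -  5/2,49/9, 77/10,8, 42,80, 95] 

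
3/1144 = 3/1144 = 0.00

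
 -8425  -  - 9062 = 637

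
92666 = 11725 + 80941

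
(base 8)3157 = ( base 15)74c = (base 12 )b53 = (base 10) 1647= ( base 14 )859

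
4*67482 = 269928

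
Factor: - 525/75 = - 7^1 = - 7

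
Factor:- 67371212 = - 2^2*157^1*107279^1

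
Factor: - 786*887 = - 697182 = - 2^1*3^1 * 131^1*887^1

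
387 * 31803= 12307761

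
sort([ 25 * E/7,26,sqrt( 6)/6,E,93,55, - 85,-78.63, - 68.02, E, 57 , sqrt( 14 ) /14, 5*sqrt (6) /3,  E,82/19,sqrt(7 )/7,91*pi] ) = [ - 85, - 78.63, - 68.02, sqrt(14) /14, sqrt(7)/7,sqrt(6 )/6, E,E,E,5*sqrt( 6 ) /3,82/19, 25*E/7,26,55,57, 93,  91*pi ]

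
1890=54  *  35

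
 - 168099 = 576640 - 744739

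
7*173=1211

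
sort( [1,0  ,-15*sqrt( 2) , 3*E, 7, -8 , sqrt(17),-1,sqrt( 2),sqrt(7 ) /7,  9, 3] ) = [ - 15*sqrt( 2), - 8,-1, 0, sqrt(7 )/7,1,sqrt( 2 ), 3,sqrt( 17),7, 3*E , 9]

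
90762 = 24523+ 66239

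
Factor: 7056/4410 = 2^3*5^( - 1) = 8/5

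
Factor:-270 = - 2^1 * 3^3*5^1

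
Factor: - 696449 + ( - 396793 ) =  - 2^1 * 3^1*29^1*61^1 * 103^1 = -1093242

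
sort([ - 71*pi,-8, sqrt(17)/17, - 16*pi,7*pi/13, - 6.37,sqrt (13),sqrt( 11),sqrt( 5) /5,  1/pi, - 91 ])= [  -  71*pi,-91,-16*pi,-8,  -  6.37 , sqrt(17 )/17,1/pi,sqrt( 5)/5, 7*pi/13,sqrt( 11),  sqrt( 13 )]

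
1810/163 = 11+17/163 = 11.10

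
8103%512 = 423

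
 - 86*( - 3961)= 340646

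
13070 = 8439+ 4631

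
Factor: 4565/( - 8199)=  - 3^(  -  2 )  *5^1*11^1*83^1*911^(- 1 )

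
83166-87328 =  - 4162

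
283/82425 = 283/82425 = 0.00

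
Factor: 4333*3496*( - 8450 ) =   -  128002019600= -  2^4*5^2*7^1*13^2 * 19^1*23^1*619^1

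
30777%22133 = 8644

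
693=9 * 77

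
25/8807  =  25/8807 = 0.00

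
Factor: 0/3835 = 0 = 0^1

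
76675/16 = 76675/16 = 4792.19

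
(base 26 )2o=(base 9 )84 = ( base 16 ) 4c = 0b1001100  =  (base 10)76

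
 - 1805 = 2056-3861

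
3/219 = 1/73 = 0.01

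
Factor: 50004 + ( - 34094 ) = 15910 = 2^1*5^1*37^1*43^1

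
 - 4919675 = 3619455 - 8539130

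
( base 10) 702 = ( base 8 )1276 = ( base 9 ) 860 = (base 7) 2022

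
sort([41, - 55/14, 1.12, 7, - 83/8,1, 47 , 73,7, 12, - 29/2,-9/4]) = [ - 29/2, - 83/8, - 55/14, - 9/4, 1,  1.12, 7, 7 , 12,  41, 47, 73]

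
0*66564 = 0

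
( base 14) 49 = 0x41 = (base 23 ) 2J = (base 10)65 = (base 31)23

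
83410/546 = 152 + 209/273 = 152.77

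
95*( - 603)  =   - 57285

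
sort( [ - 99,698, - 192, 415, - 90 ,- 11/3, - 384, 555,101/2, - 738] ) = [ - 738, - 384, - 192, - 99, - 90,-11/3, 101/2,  415 , 555, 698 ] 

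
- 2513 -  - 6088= 3575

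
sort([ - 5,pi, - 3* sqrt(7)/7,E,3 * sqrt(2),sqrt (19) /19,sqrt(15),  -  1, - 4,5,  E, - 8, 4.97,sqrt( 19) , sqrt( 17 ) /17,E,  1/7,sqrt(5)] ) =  [ - 8,-5,-4, - 3*sqrt(7)/7,-1,1/7,sqrt( 19)/19,sqrt( 17)/17 , sqrt(5),E, E,E, pi,sqrt(15), 3 * sqrt(2),sqrt(19),4.97, 5 ] 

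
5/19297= 5/19297 = 0.00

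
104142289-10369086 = 93773203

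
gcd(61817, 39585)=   7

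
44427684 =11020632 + 33407052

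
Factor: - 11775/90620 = - 2^(-2) * 3^1*5^1*23^(-1 ) * 157^1*197^ ( - 1 ) = - 2355/18124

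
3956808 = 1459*2712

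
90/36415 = 18/7283 =0.00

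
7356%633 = 393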